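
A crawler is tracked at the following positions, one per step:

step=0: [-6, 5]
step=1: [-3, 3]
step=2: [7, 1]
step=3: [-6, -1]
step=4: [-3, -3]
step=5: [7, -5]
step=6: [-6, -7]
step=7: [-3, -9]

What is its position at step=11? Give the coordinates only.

[7, -17]

The first coordinate repeats the cycle [-6, -3, 7] with period 3; step 11 mod 3 = 2, giving 7.
The second coordinate changes by -2 each step, so at step 11 it is 5 + 11·(-2) = -17.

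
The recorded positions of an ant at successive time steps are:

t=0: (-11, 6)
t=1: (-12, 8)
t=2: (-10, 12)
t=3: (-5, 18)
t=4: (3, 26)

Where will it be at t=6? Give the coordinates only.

Successive displacements: (-1, +2), (+2, +4), (+5, +6), (+8, +8) — each changes by (+3, +2).
step 5: (3, 26) + (+11, +10) → (14, 36)
step 6: (14, 36) + (+14, +12) → (28, 48)

(28, 48)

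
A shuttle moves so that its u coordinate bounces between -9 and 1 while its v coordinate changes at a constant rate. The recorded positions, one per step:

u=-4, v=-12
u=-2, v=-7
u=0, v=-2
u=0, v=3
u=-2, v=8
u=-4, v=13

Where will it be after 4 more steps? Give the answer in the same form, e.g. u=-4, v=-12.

u=-6, v=33

The u coordinate reflects between -9 and 1, moving 2 per step.
  step 6: -4 → -6
  step 7: -6 → -8
  step 8: -8 → -8
  step 9: -8 → -6
The v coordinate changes by +5 each step: at step 9 it is 33.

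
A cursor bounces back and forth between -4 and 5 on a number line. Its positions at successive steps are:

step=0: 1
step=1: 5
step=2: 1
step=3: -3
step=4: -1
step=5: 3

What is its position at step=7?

-1

The value reflects between -4 and 5, moving 4 per step.
  step 6: 3 → 3
  step 7: 3 → -1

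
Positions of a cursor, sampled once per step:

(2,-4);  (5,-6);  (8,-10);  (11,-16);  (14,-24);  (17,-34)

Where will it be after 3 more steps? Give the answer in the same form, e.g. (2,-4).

(26,-76)

Taking differences between consecutive positions: (+3,-2), (+3,-4), (+3,-6), (+3,-8), (+3,-10). These grow by (+0,-2) each step.
step 6: (17,-34) + (+3,-12) → (20,-46)
step 7: (20,-46) + (+3,-14) → (23,-60)
step 8: (23,-60) + (+3,-16) → (26,-76)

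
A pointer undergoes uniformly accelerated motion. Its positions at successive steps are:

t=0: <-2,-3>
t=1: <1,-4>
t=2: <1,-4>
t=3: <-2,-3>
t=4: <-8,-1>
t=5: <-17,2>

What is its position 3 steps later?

<-62,17>

Taking differences between consecutive positions: <+3,-1>, <+0,+0>, <-3,+1>, <-6,+2>, <-9,+3>. These grow by <-3,+1> each step.
step 6: <-17,2> + <-12,+4> → <-29,6>
step 7: <-29,6> + <-15,+5> → <-44,11>
step 8: <-44,11> + <-18,+6> → <-62,17>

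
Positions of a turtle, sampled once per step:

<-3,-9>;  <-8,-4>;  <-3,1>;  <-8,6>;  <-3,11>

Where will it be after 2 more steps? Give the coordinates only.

The first coordinate repeats the cycle [-3, -8] with period 2; step 6 mod 2 = 0, giving -3.
The second coordinate changes by +5 each step, so at step 6 it is -9 + 6·(5) = 21.

<-3,21>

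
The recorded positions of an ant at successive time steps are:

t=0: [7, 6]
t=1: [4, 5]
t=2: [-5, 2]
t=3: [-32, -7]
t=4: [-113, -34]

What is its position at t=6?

Consecutive displacements [-3, -1], [-9, -3], [-27, -9], [-81, -27] scale by a factor of 3 each step.
step 5: [-113, -34] + [-243, -81] → [-356, -115]
step 6: [-356, -115] + [-729, -243] → [-1085, -358]

[-1085, -358]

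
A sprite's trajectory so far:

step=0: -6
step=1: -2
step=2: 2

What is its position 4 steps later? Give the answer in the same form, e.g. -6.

18

Each step adds +4 to the position.
step 3: 2 + 4 → 6
step 4: 6 + 4 → 10
step 5: 10 + 4 → 14
step 6: 14 + 4 → 18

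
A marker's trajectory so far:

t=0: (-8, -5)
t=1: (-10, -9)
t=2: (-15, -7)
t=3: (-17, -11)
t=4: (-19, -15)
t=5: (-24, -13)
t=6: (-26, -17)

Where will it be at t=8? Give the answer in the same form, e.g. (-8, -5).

The moves between consecutive positions are (-2, -4), (-5, +2), (-2, -4), (-2, -4), (-5, +2), (-2, -4); they repeat the 3-cycle [(-2, -4), (-5, +2), (-2, -4)].
step 7: apply (-2, -4) → (-28, -21)
step 8: apply (-5, +2) → (-33, -19)

(-33, -19)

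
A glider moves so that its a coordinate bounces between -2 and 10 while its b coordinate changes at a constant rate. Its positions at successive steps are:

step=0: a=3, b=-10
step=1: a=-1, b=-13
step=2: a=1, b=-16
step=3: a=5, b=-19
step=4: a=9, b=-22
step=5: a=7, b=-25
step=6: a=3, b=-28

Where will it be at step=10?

The a coordinate travels 4 per step and bounces off the walls at -2 and 10.
  step 7: 3 → -1
  step 8: -1 → 1
  step 9: 1 → 5
  step 10: 5 → 9
The b coordinate changes by -3 each step: at step 10 it is -40.

a=9, b=-40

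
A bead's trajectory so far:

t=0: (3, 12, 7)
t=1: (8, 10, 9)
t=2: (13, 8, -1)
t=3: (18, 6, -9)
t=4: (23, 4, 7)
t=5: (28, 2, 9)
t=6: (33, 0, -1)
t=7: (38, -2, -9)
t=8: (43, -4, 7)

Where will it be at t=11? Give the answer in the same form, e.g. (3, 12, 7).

The first coordinate changes by +5 each step, so at step 11 it is 3 + 11·(5) = 58.
The second coordinate changes by -2 each step, so at step 11 it is 12 + 11·(-2) = -10.
The third coordinate repeats the cycle [7, 9, -1, -9] with period 4; step 11 mod 4 = 3, giving -9.

(58, -10, -9)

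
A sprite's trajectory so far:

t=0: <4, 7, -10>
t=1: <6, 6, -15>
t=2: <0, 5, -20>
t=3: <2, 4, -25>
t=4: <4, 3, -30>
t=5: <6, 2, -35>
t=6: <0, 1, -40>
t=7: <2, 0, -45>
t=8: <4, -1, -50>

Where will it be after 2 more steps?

<0, -3, -60>

The first coordinate repeats the cycle [4, 6, 0, 2] with period 4; step 10 mod 4 = 2, giving 0.
The second coordinate changes by -1 each step, so at step 10 it is 7 + 10·(-1) = -3.
The third coordinate changes by -5 each step, so at step 10 it is -10 + 10·(-5) = -60.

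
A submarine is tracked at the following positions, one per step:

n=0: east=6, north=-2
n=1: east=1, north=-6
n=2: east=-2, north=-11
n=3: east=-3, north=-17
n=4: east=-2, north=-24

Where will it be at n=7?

east=13, north=-51

First differences are (-5, -4), (-3, -5), (-1, -6), (+1, -7); their common second difference is (+2, -1) (constant acceleration).
step 5: east=-2, north=-24 + (+3, -8) → east=1, north=-32
step 6: east=1, north=-32 + (+5, -9) → east=6, north=-41
step 7: east=6, north=-41 + (+7, -10) → east=13, north=-51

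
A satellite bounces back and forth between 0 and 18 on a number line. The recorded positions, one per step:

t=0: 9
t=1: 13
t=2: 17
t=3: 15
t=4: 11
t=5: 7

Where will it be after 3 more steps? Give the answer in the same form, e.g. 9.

The value reflects between 0 and 18, moving 4 per step.
  step 6: 7 → 3
  step 7: 3 → 1
  step 8: 1 → 5

5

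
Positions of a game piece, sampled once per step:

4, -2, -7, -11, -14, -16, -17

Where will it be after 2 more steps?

First differences are -6, -5, -4, -3, -2, -1; their common second difference is +1 (constant acceleration).
step 7: -17 + 0 → -17
step 8: -17 + 1 → -16

-16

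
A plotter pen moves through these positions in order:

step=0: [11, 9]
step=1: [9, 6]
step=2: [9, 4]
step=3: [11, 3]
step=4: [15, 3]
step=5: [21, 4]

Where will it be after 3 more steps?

First differences are [-2, -3], [+0, -2], [+2, -1], [+4, +0], [+6, +1]; their common second difference is [+2, +1] (constant acceleration).
step 6: [21, 4] + [+8, +2] → [29, 6]
step 7: [29, 6] + [+10, +3] → [39, 9]
step 8: [39, 9] + [+12, +4] → [51, 13]

[51, 13]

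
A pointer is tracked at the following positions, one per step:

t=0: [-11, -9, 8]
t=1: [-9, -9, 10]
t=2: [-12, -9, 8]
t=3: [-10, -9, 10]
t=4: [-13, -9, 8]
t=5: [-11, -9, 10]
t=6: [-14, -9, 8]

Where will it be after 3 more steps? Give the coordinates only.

Step-to-step displacements: [+2, +0, +2], [-3, +0, -2], [+2, +0, +2], [-3, +0, -2], [+2, +0, +2], [-3, +0, -2] — a repeating cycle of length 2.
step 7: apply [+2, +0, +2] → [-12, -9, 10]
step 8: apply [-3, +0, -2] → [-15, -9, 8]
step 9: apply [+2, +0, +2] → [-13, -9, 10]

[-13, -9, 10]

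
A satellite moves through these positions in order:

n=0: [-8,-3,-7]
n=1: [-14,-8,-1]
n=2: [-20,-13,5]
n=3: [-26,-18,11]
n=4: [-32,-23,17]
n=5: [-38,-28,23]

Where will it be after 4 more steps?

Each step adds [-6,-5,+6] to the position.
step 6: [-38,-28,23] + [-6,-5,+6] → [-44,-33,29]
step 7: [-44,-33,29] + [-6,-5,+6] → [-50,-38,35]
step 8: [-50,-38,35] + [-6,-5,+6] → [-56,-43,41]
step 9: [-56,-43,41] + [-6,-5,+6] → [-62,-48,47]

[-62,-48,47]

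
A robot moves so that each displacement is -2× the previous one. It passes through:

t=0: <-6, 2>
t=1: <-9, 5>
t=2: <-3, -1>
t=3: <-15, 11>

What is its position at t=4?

The jumps are <-3, +3>, <+6, -6>, <-12, +12> — a geometric progression with ratio -2.
step 4: <-15, 11> + <+24, -24> → <9, -13>

<9, -13>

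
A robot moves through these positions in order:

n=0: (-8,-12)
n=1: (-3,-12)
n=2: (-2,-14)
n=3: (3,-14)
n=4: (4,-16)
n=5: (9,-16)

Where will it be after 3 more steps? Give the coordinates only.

Step-to-step displacements: (+5,+0), (+1,-2), (+5,+0), (+1,-2), (+5,+0) — a repeating cycle of length 2.
step 6: apply (+1,-2) → (10,-18)
step 7: apply (+5,+0) → (15,-18)
step 8: apply (+1,-2) → (16,-20)

(16,-20)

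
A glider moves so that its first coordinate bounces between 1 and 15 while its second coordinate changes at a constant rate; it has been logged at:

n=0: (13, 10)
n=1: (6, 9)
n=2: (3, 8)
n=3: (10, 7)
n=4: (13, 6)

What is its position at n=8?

The first coordinate reflects between 1 and 15, moving 7 per step.
  step 5: 13 → 6
  step 6: 6 → 3
  step 7: 3 → 10
  step 8: 10 → 13
The second coordinate changes by -1 each step: at step 8 it is 2.

(13, 2)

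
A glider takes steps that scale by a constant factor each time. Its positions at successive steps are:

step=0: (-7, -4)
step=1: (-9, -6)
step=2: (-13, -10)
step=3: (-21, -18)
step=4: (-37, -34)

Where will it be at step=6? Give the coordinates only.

(-133, -130)

Step-to-step displacements: (-2, -2), (-4, -4), (-8, -8), (-16, -16); each is 2× the previous.
step 5: (-37, -34) + (-32, -32) → (-69, -66)
step 6: (-69, -66) + (-64, -64) → (-133, -130)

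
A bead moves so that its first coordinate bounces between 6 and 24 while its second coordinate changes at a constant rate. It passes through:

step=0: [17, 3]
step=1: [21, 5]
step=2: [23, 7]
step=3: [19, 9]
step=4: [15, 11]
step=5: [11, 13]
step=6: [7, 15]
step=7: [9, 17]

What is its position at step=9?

[17, 21]

The first coordinate travels 4 per step and bounces off the walls at 6 and 24.
  step 8: 9 → 13
  step 9: 13 → 17
The second coordinate changes by +2 each step: at step 9 it is 21.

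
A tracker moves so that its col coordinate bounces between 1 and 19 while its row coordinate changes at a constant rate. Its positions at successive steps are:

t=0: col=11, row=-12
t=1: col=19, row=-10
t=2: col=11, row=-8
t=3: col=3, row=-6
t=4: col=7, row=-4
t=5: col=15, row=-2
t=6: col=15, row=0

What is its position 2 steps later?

col=3, row=4

The col coordinate reflects between 1 and 19, moving 8 per step.
  step 7: 15 → 7
  step 8: 7 → 3
The row coordinate changes by +2 each step: at step 8 it is 4.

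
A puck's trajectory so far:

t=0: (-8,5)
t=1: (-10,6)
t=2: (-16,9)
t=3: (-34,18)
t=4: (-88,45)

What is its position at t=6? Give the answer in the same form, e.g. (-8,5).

The jumps are (-2,+1), (-6,+3), (-18,+9), (-54,+27) — a geometric progression with ratio 3.
step 5: (-88,45) + (-162,+81) → (-250,126)
step 6: (-250,126) + (-486,+243) → (-736,369)

(-736,369)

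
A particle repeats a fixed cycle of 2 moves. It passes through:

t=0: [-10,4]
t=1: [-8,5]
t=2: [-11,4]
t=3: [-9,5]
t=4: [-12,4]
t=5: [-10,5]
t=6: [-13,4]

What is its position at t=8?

[-14,4]

Differencing gives [+2,+1], [-3,-1], [+2,+1], [-3,-1], [+2,+1], [-3,-1]. This is the pattern [+2,+1], [-3,-1] repeated.
step 7: apply [+2,+1] → [-11,5]
step 8: apply [-3,-1] → [-14,4]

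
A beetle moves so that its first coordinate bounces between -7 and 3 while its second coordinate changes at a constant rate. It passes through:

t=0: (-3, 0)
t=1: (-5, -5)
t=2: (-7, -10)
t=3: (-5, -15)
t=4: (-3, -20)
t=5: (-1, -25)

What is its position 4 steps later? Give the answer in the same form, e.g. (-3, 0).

(-1, -45)

The first coordinate reflects between -7 and 3, moving 2 per step.
  step 6: -1 → 1
  step 7: 1 → 3
  step 8: 3 → 1
  step 9: 1 → -1
The second coordinate changes by -5 each step: at step 9 it is -45.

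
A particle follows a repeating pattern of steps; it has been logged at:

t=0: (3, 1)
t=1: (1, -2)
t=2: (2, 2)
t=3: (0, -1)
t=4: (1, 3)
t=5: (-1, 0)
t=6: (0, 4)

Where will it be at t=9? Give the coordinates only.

(-3, 2)

The moves between consecutive positions are (-2, -3), (+1, +4), (-2, -3), (+1, +4), (-2, -3), (+1, +4); they repeat the 2-cycle [(-2, -3), (+1, +4)].
step 7: apply (-2, -3) → (-2, 1)
step 8: apply (+1, +4) → (-1, 5)
step 9: apply (-2, -3) → (-3, 2)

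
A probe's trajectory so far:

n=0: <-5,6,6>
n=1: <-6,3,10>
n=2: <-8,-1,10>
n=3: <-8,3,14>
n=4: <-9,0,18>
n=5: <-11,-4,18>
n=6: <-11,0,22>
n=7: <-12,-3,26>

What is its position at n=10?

<-15,-6,34>

The moves between consecutive positions are <-1,-3,+4>, <-2,-4,+0>, <+0,+4,+4>, <-1,-3,+4>, <-2,-4,+0>, <+0,+4,+4>, <-1,-3,+4>; they repeat the 3-cycle [<-1,-3,+4>, <-2,-4,+0>, <+0,+4,+4>].
step 8: apply <-2,-4,+0> → <-14,-7,26>
step 9: apply <+0,+4,+4> → <-14,-3,30>
step 10: apply <-1,-3,+4> → <-15,-6,34>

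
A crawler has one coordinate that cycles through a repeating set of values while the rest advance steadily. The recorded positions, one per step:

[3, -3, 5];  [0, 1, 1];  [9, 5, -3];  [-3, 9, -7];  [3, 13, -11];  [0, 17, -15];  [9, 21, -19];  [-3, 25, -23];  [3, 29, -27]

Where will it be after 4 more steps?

[3, 45, -43]

First: cycles through 3, 0, 9, -3 every 4 steps. Step 12 lands at position 0 of the cycle → 3.
Second: linear, +4 per step → 45 at step 12.
Third: linear, -4 per step → -43 at step 12.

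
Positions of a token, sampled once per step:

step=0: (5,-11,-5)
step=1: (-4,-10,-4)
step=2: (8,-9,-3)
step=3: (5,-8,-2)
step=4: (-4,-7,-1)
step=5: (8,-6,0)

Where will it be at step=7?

First: cycles through 5, -4, 8 every 3 steps. Step 7 lands at position 1 of the cycle → -4.
Second: linear, +1 per step → -4 at step 7.
Third: linear, +1 per step → 2 at step 7.

(-4,-4,2)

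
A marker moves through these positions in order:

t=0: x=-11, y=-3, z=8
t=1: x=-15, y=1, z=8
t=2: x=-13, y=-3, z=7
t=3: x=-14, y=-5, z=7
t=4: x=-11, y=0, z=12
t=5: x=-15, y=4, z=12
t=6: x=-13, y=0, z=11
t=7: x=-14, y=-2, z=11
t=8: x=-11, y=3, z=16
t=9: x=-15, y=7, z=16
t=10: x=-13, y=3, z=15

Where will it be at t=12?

x=-11, y=6, z=20

Step-to-step displacements: (-4,+4,+0), (+2,-4,-1), (-1,-2,+0), (+3,+5,+5), (-4,+4,+0), (+2,-4,-1), (-1,-2,+0), (+3,+5,+5), (-4,+4,+0), (+2,-4,-1) — a repeating cycle of length 4.
step 11: apply (-1,-2,+0) → x=-14, y=1, z=15
step 12: apply (+3,+5,+5) → x=-11, y=6, z=20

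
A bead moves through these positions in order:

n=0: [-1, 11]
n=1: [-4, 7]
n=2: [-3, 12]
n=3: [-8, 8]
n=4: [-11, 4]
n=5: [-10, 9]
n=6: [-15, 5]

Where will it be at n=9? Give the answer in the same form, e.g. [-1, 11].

Step-to-step displacements: [-3, -4], [+1, +5], [-5, -4], [-3, -4], [+1, +5], [-5, -4] — a repeating cycle of length 3.
step 7: apply [-3, -4] → [-18, 1]
step 8: apply [+1, +5] → [-17, 6]
step 9: apply [-5, -4] → [-22, 2]

[-22, 2]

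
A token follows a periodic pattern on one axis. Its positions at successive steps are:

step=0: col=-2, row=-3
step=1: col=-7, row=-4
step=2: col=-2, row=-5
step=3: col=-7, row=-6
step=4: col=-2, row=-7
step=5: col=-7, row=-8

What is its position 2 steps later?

Col: cycles through -2, -7 every 2 steps. Step 7 lands at position 1 of the cycle → -7.
Row: linear, -1 per step → -10 at step 7.

col=-7, row=-10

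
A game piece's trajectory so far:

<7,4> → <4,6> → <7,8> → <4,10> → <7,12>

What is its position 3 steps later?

<4,18>

First: cycles through 7, 4 every 2 steps. Step 7 lands at position 1 of the cycle → 4.
Second: linear, +2 per step → 18 at step 7.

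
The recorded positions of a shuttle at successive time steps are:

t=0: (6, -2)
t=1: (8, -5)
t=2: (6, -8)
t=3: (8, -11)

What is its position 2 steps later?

(8, -17)

First: cycles through 6, 8 every 2 steps. Step 5 lands at position 1 of the cycle → 8.
Second: linear, -3 per step → -17 at step 5.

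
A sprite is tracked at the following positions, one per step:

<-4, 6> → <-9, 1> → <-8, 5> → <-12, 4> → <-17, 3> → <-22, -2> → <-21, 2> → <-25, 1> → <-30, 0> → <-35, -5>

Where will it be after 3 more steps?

<-43, -3>

The moves between consecutive positions are <-5, -5>, <+1, +4>, <-4, -1>, <-5, -1>, <-5, -5>, <+1, +4>, <-4, -1>, <-5, -1>, <-5, -5>; they repeat the 4-cycle [<-5, -5>, <+1, +4>, <-4, -1>, <-5, -1>].
step 10: apply <+1, +4> → <-34, -1>
step 11: apply <-4, -1> → <-38, -2>
step 12: apply <-5, -1> → <-43, -3>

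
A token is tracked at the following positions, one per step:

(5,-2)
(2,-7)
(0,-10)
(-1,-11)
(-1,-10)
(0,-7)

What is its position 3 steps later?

(9,14)

Taking differences between consecutive positions: (-3,-5), (-2,-3), (-1,-1), (+0,+1), (+1,+3). These grow by (+1,+2) each step.
step 6: (0,-7) + (+2,+5) → (2,-2)
step 7: (2,-2) + (+3,+7) → (5,5)
step 8: (5,5) + (+4,+9) → (9,14)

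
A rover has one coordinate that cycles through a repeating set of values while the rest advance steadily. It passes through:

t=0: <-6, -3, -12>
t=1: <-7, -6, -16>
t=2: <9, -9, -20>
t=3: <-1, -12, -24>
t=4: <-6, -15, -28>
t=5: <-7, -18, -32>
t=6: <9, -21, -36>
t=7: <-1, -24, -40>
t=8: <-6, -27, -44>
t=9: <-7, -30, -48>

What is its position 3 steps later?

First: cycles through -6, -7, 9, -1 every 4 steps. Step 12 lands at position 0 of the cycle → -6.
Second: linear, -3 per step → -39 at step 12.
Third: linear, -4 per step → -60 at step 12.

<-6, -39, -60>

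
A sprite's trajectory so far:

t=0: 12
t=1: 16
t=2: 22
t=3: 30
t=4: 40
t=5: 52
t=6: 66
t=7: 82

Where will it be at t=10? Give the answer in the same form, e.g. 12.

Taking differences between consecutive positions: +4, +6, +8, +10, +12, +14, +16. These grow by +2 each step.
step 8: 82 + 18 → 100
step 9: 100 + 20 → 120
step 10: 120 + 22 → 142

142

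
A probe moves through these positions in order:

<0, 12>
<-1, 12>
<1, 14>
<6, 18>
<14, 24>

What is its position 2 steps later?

<39, 42>

Taking differences between consecutive positions: <-1, +0>, <+2, +2>, <+5, +4>, <+8, +6>. These grow by <+3, +2> each step.
step 5: <14, 24> + <+11, +8> → <25, 32>
step 6: <25, 32> + <+14, +10> → <39, 42>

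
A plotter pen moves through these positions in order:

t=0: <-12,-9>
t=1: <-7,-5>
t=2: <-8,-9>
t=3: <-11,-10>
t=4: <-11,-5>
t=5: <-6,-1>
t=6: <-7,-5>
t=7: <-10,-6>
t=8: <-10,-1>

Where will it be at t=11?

<-9,-2>

Step-to-step displacements: <+5,+4>, <-1,-4>, <-3,-1>, <+0,+5>, <+5,+4>, <-1,-4>, <-3,-1>, <+0,+5> — a repeating cycle of length 4.
step 9: apply <+5,+4> → <-5,3>
step 10: apply <-1,-4> → <-6,-1>
step 11: apply <-3,-1> → <-9,-2>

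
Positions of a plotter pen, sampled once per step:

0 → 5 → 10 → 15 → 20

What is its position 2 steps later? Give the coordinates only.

The position changes by +5 every step.
step 5: 20 + 5 → 25
step 6: 25 + 5 → 30

30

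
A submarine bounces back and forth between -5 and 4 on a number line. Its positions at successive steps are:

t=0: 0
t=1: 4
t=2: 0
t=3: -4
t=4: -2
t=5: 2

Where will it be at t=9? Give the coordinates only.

0

The value travels 4 per step and bounces off the walls at -5 and 4.
  step 6: 2 → 2
  step 7: 2 → -2
  step 8: -2 → -4
  step 9: -4 → 0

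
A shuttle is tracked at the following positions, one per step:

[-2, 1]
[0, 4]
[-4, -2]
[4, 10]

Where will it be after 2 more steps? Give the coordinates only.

[20, 34]

The jumps are [+2, +3], [-4, -6], [+8, +12] — a geometric progression with ratio -2.
step 4: [4, 10] + [-16, -24] → [-12, -14]
step 5: [-12, -14] + [+32, +48] → [20, 34]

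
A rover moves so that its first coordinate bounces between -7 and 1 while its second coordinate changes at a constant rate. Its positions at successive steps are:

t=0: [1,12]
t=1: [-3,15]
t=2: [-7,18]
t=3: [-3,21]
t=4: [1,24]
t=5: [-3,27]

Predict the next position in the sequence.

The first coordinate travels 4 per step and bounces off the walls at -7 and 1.
  step 6: -3 → -7
The second coordinate changes by +3 each step: at step 6 it is 30.

[-7,30]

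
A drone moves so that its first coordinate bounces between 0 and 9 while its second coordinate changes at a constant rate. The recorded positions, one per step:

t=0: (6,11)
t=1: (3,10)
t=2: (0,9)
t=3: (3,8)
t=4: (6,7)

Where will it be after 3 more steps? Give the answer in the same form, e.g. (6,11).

The first coordinate travels 3 per step and bounces off the walls at 0 and 9.
  step 5: 6 → 9
  step 6: 9 → 6
  step 7: 6 → 3
The second coordinate changes by -1 each step: at step 7 it is 4.

(3,4)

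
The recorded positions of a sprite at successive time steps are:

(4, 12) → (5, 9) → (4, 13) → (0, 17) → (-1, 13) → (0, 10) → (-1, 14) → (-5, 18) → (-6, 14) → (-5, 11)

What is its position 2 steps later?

(-10, 19)

The moves between consecutive positions are (+1, -3), (-1, +4), (-4, +4), (-1, -4), (+1, -3), (-1, +4), (-4, +4), (-1, -4), (+1, -3); they repeat the 4-cycle [(+1, -3), (-1, +4), (-4, +4), (-1, -4)].
step 10: apply (-1, +4) → (-6, 15)
step 11: apply (-4, +4) → (-10, 19)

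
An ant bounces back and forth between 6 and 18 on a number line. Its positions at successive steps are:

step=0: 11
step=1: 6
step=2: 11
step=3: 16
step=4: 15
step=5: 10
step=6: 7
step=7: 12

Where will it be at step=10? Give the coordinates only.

9

The value travels 5 per step and bounces off the walls at 6 and 18.
  step 8: 12 → 17
  step 9: 17 → 14
  step 10: 14 → 9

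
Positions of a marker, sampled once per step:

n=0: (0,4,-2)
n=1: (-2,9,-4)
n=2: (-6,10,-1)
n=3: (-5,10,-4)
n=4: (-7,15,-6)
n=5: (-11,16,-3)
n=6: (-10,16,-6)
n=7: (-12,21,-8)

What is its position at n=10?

(-17,27,-10)

The moves between consecutive positions are (-2,+5,-2), (-4,+1,+3), (+1,+0,-3), (-2,+5,-2), (-4,+1,+3), (+1,+0,-3), (-2,+5,-2); they repeat the 3-cycle [(-2,+5,-2), (-4,+1,+3), (+1,+0,-3)].
step 8: apply (-4,+1,+3) → (-16,22,-5)
step 9: apply (+1,+0,-3) → (-15,22,-8)
step 10: apply (-2,+5,-2) → (-17,27,-10)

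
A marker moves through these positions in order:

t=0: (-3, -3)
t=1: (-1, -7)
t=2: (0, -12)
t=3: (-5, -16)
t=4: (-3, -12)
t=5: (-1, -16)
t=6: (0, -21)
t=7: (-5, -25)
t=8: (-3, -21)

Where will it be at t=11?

Differencing gives (+2, -4), (+1, -5), (-5, -4), (+2, +4), (+2, -4), (+1, -5), (-5, -4), (+2, +4). This is the pattern (+2, -4), (+1, -5), (-5, -4), (+2, +4) repeated.
step 9: apply (+2, -4) → (-1, -25)
step 10: apply (+1, -5) → (0, -30)
step 11: apply (-5, -4) → (-5, -34)

(-5, -34)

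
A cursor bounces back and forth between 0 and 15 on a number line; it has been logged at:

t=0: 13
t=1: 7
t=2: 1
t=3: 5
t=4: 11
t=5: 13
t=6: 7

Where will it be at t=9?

11

The value travels 6 per step and bounces off the walls at 0 and 15.
  step 7: 7 → 1
  step 8: 1 → 5
  step 9: 5 → 11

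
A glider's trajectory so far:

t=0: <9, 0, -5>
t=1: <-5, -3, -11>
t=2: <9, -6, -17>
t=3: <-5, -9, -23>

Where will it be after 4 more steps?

<-5, -21, -47>

The first coordinate repeats the cycle [9, -5] with period 2; step 7 mod 2 = 1, giving -5.
The second coordinate changes by -3 each step, so at step 7 it is 0 + 7·(-3) = -21.
The third coordinate changes by -6 each step, so at step 7 it is -5 + 7·(-6) = -47.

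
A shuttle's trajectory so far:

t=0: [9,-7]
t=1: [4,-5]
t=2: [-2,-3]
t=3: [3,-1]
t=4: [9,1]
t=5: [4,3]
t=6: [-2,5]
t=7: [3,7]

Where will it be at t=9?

[4,11]

First: cycles through 9, 4, -2, 3 every 4 steps. Step 9 lands at position 1 of the cycle → 4.
Second: linear, +2 per step → 11 at step 9.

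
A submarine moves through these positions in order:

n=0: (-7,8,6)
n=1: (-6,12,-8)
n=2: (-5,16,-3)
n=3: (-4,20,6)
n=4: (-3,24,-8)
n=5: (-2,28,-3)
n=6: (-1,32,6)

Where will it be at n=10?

(3,48,-8)

The first coordinate changes by +1 each step, so at step 10 it is -7 + 10·(1) = 3.
The second coordinate changes by +4 each step, so at step 10 it is 8 + 10·(4) = 48.
The third coordinate repeats the cycle [6, -8, -3] with period 3; step 10 mod 3 = 1, giving -8.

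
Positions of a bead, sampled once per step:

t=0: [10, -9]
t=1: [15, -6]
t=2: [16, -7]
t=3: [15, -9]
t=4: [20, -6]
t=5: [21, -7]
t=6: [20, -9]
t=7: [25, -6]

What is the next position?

Step-to-step displacements: [+5, +3], [+1, -1], [-1, -2], [+5, +3], [+1, -1], [-1, -2], [+5, +3] — a repeating cycle of length 3.
step 8: apply [+1, -1] → [26, -7]

[26, -7]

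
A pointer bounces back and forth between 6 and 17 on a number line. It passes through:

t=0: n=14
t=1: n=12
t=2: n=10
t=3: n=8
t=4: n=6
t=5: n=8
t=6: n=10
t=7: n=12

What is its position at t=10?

n=16

The value reflects between 6 and 17, moving 2 per step.
  step 8: 12 → 14
  step 9: 14 → 16
  step 10: 16 → 16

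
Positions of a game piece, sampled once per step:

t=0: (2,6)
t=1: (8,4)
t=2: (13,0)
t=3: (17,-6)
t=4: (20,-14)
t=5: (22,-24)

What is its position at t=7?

(23,-50)

Taking differences between consecutive positions: (+6,-2), (+5,-4), (+4,-6), (+3,-8), (+2,-10). These grow by (-1,-2) each step.
step 6: (22,-24) + (+1,-12) → (23,-36)
step 7: (23,-36) + (+0,-14) → (23,-50)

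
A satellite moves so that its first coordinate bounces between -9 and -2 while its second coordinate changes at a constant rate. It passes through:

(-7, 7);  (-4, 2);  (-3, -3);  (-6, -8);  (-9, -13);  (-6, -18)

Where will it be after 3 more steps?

(-7, -33)

The first coordinate travels 3 per step and bounces off the walls at -9 and -2.
  step 6: -6 → -3
  step 7: -3 → -4
  step 8: -4 → -7
The second coordinate changes by -5 each step: at step 8 it is -33.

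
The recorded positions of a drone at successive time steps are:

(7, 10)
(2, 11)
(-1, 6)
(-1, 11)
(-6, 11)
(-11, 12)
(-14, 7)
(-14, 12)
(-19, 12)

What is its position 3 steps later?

(-27, 13)

The moves between consecutive positions are (-5, +1), (-3, -5), (+0, +5), (-5, +0), (-5, +1), (-3, -5), (+0, +5), (-5, +0); they repeat the 4-cycle [(-5, +1), (-3, -5), (+0, +5), (-5, +0)].
step 9: apply (-5, +1) → (-24, 13)
step 10: apply (-3, -5) → (-27, 8)
step 11: apply (+0, +5) → (-27, 13)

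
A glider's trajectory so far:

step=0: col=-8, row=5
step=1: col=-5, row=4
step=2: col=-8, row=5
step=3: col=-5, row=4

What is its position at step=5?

Consecutive displacements (+3, -1), (-3, +1), (+3, -1) scale by a factor of -1 each step.
step 4: col=-5, row=4 + (-3, +1) → col=-8, row=5
step 5: col=-8, row=5 + (+3, -1) → col=-5, row=4

col=-5, row=4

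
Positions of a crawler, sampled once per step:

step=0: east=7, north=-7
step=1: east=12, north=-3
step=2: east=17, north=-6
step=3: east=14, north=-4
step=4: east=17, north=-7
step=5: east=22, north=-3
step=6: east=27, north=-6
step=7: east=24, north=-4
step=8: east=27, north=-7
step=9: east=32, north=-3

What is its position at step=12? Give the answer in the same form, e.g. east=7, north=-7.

The moves between consecutive positions are (+5,+4), (+5,-3), (-3,+2), (+3,-3), (+5,+4), (+5,-3), (-3,+2), (+3,-3), (+5,+4); they repeat the 4-cycle [(+5,+4), (+5,-3), (-3,+2), (+3,-3)].
step 10: apply (+5,-3) → east=37, north=-6
step 11: apply (-3,+2) → east=34, north=-4
step 12: apply (+3,-3) → east=37, north=-7

east=37, north=-7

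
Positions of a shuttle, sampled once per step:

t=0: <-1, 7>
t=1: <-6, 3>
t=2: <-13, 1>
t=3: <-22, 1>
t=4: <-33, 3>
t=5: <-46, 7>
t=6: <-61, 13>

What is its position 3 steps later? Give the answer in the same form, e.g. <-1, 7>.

Successive displacements: <-5, -4>, <-7, -2>, <-9, +0>, <-11, +2>, <-13, +4>, <-15, +6> — each changes by <-2, +2>.
step 7: <-61, 13> + <-17, +8> → <-78, 21>
step 8: <-78, 21> + <-19, +10> → <-97, 31>
step 9: <-97, 31> + <-21, +12> → <-118, 43>

<-118, 43>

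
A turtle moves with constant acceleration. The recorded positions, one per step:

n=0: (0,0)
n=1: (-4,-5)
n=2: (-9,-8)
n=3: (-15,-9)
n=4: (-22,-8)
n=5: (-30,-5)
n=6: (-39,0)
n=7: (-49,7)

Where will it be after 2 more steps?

First differences are (-4,-5), (-5,-3), (-6,-1), (-7,+1), (-8,+3), (-9,+5), (-10,+7); their common second difference is (-1,+2) (constant acceleration).
step 8: (-49,7) + (-11,+9) → (-60,16)
step 9: (-60,16) + (-12,+11) → (-72,27)

(-72,27)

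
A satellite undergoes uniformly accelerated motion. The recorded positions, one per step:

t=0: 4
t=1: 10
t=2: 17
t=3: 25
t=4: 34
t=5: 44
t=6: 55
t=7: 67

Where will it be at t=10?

109

Taking differences between consecutive positions: +6, +7, +8, +9, +10, +11, +12. These grow by +1 each step.
step 8: 67 + 13 → 80
step 9: 80 + 14 → 94
step 10: 94 + 15 → 109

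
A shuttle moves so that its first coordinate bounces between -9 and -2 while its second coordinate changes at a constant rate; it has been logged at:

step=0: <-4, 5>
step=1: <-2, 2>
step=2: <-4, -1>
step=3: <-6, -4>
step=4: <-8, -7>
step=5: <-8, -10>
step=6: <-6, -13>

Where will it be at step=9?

<-4, -22>

The first coordinate reflects between -9 and -2, moving 2 per step.
  step 7: -6 → -4
  step 8: -4 → -2
  step 9: -2 → -4
The second coordinate changes by -3 each step: at step 9 it is -22.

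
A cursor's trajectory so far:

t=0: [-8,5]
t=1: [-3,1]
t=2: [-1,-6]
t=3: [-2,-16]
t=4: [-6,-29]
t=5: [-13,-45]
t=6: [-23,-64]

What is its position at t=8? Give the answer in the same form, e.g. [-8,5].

Successive displacements: [+5,-4], [+2,-7], [-1,-10], [-4,-13], [-7,-16], [-10,-19] — each changes by [-3,-3].
step 7: [-23,-64] + [-13,-22] → [-36,-86]
step 8: [-36,-86] + [-16,-25] → [-52,-111]

[-52,-111]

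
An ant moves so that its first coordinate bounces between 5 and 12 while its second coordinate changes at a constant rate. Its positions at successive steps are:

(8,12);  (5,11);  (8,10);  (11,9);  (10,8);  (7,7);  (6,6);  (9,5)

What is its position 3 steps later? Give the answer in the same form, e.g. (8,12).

The first coordinate reflects between 5 and 12, moving 3 per step.
  step 8: 9 → 12
  step 9: 12 → 9
  step 10: 9 → 6
The second coordinate changes by -1 each step: at step 10 it is 2.

(6,2)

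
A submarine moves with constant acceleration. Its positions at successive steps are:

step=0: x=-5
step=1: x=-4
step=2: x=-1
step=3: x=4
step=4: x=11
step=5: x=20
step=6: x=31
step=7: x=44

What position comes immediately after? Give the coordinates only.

x=59

Taking differences between consecutive positions: +1, +3, +5, +7, +9, +11, +13. These grow by +2 each step.
step 8: 44 + 15 → x=59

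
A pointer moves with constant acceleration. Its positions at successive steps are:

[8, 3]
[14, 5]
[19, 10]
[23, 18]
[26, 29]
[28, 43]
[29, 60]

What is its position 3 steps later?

First differences are [+6, +2], [+5, +5], [+4, +8], [+3, +11], [+2, +14], [+1, +17]; their common second difference is [-1, +3] (constant acceleration).
step 7: [29, 60] + [+0, +20] → [29, 80]
step 8: [29, 80] + [-1, +23] → [28, 103]
step 9: [28, 103] + [-2, +26] → [26, 129]

[26, 129]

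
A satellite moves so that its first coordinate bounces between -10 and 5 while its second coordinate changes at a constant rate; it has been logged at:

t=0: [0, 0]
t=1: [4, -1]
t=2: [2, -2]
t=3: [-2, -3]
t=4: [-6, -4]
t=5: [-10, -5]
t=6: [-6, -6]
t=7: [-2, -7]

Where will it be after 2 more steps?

[4, -9]

The first coordinate reflects between -10 and 5, moving 4 per step.
  step 8: -2 → 2
  step 9: 2 → 4
The second coordinate changes by -1 each step: at step 9 it is -9.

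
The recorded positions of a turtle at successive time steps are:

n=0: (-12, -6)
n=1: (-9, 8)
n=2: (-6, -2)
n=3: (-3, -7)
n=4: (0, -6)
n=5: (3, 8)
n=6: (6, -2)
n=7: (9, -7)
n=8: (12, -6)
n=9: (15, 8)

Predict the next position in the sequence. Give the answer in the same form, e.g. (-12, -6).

(18, -2)

First: linear, +3 per step → 18 at step 10.
Second: cycles through -6, 8, -2, -7 every 4 steps. Step 10 lands at position 2 of the cycle → -2.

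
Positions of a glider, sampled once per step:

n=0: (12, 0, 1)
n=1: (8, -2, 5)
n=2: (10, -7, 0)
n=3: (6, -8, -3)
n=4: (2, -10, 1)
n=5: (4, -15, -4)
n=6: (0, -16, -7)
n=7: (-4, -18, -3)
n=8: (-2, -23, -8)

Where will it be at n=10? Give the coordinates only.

(-10, -26, -7)

The moves between consecutive positions are (-4, -2, +4), (+2, -5, -5), (-4, -1, -3), (-4, -2, +4), (+2, -5, -5), (-4, -1, -3), (-4, -2, +4), (+2, -5, -5); they repeat the 3-cycle [(-4, -2, +4), (+2, -5, -5), (-4, -1, -3)].
step 9: apply (-4, -1, -3) → (-6, -24, -11)
step 10: apply (-4, -2, +4) → (-10, -26, -7)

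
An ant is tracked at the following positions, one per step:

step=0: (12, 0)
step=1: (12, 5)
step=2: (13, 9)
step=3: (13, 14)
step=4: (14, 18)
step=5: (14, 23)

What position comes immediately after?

(15, 27)

Differencing gives (+0, +5), (+1, +4), (+0, +5), (+1, +4), (+0, +5). This is the pattern (+0, +5), (+1, +4) repeated.
step 6: apply (+1, +4) → (15, 27)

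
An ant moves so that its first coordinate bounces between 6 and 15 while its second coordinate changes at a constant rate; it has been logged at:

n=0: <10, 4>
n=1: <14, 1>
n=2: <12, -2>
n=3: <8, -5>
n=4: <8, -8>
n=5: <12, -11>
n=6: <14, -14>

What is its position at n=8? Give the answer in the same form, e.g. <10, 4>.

<6, -20>

The first coordinate travels 4 per step and bounces off the walls at 6 and 15.
  step 7: 14 → 10
  step 8: 10 → 6
The second coordinate changes by -3 each step: at step 8 it is -20.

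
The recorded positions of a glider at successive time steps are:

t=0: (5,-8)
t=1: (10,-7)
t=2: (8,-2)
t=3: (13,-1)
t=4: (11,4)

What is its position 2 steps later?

Differencing gives (+5,+1), (-2,+5), (+5,+1), (-2,+5). This is the pattern (+5,+1), (-2,+5) repeated.
step 5: apply (+5,+1) → (16,5)
step 6: apply (-2,+5) → (14,10)

(14,10)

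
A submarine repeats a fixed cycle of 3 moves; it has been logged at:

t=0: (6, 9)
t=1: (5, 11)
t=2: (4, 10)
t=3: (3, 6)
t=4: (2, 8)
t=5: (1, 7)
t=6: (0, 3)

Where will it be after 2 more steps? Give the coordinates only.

(-2, 4)

Step-to-step displacements: (-1, +2), (-1, -1), (-1, -4), (-1, +2), (-1, -1), (-1, -4) — a repeating cycle of length 3.
step 7: apply (-1, +2) → (-1, 5)
step 8: apply (-1, -1) → (-2, 4)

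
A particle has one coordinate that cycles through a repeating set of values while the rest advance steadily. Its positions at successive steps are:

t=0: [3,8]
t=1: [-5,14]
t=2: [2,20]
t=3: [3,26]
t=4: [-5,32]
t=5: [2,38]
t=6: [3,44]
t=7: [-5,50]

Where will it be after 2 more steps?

The first coordinate repeats the cycle [3, -5, 2] with period 3; step 9 mod 3 = 0, giving 3.
The second coordinate changes by +6 each step, so at step 9 it is 8 + 9·(6) = 62.

[3,62]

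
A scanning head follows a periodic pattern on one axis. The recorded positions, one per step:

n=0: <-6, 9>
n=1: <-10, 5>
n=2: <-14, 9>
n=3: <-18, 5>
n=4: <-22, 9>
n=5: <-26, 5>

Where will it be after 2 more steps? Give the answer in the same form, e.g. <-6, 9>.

First: linear, -4 per step → -34 at step 7.
Second: cycles through 9, 5 every 2 steps. Step 7 lands at position 1 of the cycle → 5.

<-34, 5>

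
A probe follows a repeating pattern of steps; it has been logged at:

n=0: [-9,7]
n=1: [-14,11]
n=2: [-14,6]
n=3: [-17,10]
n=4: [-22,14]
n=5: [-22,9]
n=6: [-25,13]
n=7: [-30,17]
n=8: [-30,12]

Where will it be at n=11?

Step-to-step displacements: [-5,+4], [+0,-5], [-3,+4], [-5,+4], [+0,-5], [-3,+4], [-5,+4], [+0,-5] — a repeating cycle of length 3.
step 9: apply [-3,+4] → [-33,16]
step 10: apply [-5,+4] → [-38,20]
step 11: apply [+0,-5] → [-38,15]

[-38,15]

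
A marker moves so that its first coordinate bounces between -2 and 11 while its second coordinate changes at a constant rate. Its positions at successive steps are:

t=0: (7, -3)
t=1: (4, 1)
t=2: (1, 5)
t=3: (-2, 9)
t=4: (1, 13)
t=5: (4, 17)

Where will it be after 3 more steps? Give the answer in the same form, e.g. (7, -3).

(9, 29)

The first coordinate travels 3 per step and bounces off the walls at -2 and 11.
  step 6: 4 → 7
  step 7: 7 → 10
  step 8: 10 → 9
The second coordinate changes by +4 each step: at step 8 it is 29.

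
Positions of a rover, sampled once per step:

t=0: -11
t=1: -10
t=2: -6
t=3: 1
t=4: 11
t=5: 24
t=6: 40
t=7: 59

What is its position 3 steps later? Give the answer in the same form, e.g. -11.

Successive displacements: +1, +4, +7, +10, +13, +16, +19 — each changes by +3.
step 8: 59 + 22 → 81
step 9: 81 + 25 → 106
step 10: 106 + 28 → 134

134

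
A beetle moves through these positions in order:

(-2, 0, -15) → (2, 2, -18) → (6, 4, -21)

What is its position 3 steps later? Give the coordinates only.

Each step adds (+4, +2, -3) to the position.
step 3: (6, 4, -21) + (+4, +2, -3) → (10, 6, -24)
step 4: (10, 6, -24) + (+4, +2, -3) → (14, 8, -27)
step 5: (14, 8, -27) + (+4, +2, -3) → (18, 10, -30)

(18, 10, -30)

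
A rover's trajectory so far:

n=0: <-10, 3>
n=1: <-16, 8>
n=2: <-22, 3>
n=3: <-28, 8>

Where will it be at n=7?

<-52, 8>

First: linear, -6 per step → -52 at step 7.
Second: cycles through 3, 8 every 2 steps. Step 7 lands at position 1 of the cycle → 8.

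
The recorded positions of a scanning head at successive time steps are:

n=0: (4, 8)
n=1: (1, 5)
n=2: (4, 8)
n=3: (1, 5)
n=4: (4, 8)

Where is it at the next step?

Consecutive displacements (-3, -3), (+3, +3), (-3, -3), (+3, +3) scale by a factor of -1 each step.
step 5: (4, 8) + (-3, -3) → (1, 5)

(1, 5)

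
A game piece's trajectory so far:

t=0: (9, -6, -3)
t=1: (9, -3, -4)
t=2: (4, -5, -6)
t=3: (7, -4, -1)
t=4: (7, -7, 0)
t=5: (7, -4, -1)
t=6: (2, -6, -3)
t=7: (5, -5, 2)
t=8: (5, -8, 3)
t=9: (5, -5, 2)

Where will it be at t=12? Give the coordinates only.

(3, -9, 6)

The moves between consecutive positions are (+0, +3, -1), (-5, -2, -2), (+3, +1, +5), (+0, -3, +1), (+0, +3, -1), (-5, -2, -2), (+3, +1, +5), (+0, -3, +1), (+0, +3, -1); they repeat the 4-cycle [(+0, +3, -1), (-5, -2, -2), (+3, +1, +5), (+0, -3, +1)].
step 10: apply (-5, -2, -2) → (0, -7, 0)
step 11: apply (+3, +1, +5) → (3, -6, 5)
step 12: apply (+0, -3, +1) → (3, -9, 6)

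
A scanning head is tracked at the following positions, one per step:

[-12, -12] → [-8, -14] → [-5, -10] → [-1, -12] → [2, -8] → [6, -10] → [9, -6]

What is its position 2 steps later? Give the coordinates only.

Differencing gives [+4, -2], [+3, +4], [+4, -2], [+3, +4], [+4, -2], [+3, +4]. This is the pattern [+4, -2], [+3, +4] repeated.
step 7: apply [+4, -2] → [13, -8]
step 8: apply [+3, +4] → [16, -4]

[16, -4]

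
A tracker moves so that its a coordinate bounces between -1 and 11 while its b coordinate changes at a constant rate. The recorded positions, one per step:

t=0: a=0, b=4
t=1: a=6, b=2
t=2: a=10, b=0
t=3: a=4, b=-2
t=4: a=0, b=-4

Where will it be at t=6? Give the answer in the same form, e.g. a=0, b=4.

The a coordinate reflects between -1 and 11, moving 6 per step.
  step 5: 0 → 6
  step 6: 6 → 10
The b coordinate changes by -2 each step: at step 6 it is -8.

a=10, b=-8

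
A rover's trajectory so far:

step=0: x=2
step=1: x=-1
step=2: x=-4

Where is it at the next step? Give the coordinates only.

x=-7

The position changes by -3 every step.
step 3: -4 − 3 → x=-7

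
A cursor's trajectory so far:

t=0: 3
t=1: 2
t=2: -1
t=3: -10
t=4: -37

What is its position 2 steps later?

-361

The jumps are -1, -3, -9, -27 — a geometric progression with ratio 3.
step 5: -37 − 81 → -118
step 6: -118 − 243 → -361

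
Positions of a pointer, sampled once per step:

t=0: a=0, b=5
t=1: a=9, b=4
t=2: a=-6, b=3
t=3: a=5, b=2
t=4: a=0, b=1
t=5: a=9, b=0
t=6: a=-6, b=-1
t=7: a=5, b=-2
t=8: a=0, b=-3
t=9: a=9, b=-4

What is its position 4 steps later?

a=9, b=-8

A: cycles through 0, 9, -6, 5 every 4 steps. Step 13 lands at position 1 of the cycle → 9.
B: linear, -1 per step → -8 at step 13.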